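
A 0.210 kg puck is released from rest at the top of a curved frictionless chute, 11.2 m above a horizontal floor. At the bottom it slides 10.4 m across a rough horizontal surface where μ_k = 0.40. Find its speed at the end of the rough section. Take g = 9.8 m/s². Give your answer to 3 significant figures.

Applying the work–energy principle:
mgh = ½mv² + μ_k m g d
W_f = μ_k mg d = (0.40)(0.210)(9.8)(10.4) = 8.561 J
½mv² = mgh − W_f = 23.050 − 8.561 = 14.488 J
v = √(2 × 14.488/0.210) = 11.75 m/s

v = 11.7 m/s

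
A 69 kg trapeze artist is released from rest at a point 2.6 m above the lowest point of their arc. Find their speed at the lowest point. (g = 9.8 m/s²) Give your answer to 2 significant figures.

v = 7.1 m/s

Mechanical energy is conserved (no friction): mgh = ½mv²
v = √(2gh) = √(2 × 9.8 × 2.6) = √50.960 = 7.139 m/s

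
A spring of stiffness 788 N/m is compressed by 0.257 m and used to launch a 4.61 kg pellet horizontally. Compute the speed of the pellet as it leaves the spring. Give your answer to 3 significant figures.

v = 3.36 m/s

Spring PE converts entirely to kinetic energy: ½kx² = ½mv²
v = x√(k/m) = 0.257 × √(788/4.61) = 3.360 m/s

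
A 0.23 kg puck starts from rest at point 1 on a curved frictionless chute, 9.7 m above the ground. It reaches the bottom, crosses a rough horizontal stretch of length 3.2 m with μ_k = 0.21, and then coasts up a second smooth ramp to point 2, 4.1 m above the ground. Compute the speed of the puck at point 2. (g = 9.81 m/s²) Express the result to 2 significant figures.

v = 9.8 m/s

Energy at 1: mgh₁ = (0.23)(9.81)(9.7) = 21.886 J
Friction loss: W_f = μ_k mg d = 1.516 J
At 2: ½mv² + mgh₂ = mgh₁ − W_f
½mv² = 21.886 − 1.516 − 9.2508 = 11.119 J
v = √(2 × 11.119/0.23) = 9.833 m/s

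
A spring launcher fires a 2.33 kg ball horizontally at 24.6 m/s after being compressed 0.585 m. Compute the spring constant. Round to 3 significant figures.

½kx² = ½mv²
k = mv²/x² = (2.33)(24.6)²/(0.585)² = 4120 N/m

k = 4120 N/m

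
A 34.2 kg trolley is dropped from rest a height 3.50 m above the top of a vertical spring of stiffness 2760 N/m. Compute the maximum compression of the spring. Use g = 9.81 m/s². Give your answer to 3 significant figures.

Let x be the compression. The total drop is H + x, and the trolley is instantaneously at rest at max compression, so energy conservation gives:
mg(H + x) = ½kx²
½(2760)x² − (34.2)(9.81)x − (34.2)(9.81)(3.50) = 0
1380x² − 335.5x − 1174 = 0
x = [335.5 + √(112562 + 6.4819e+06)]/(2 × 1380) = 1.052 m

x = 1.05 m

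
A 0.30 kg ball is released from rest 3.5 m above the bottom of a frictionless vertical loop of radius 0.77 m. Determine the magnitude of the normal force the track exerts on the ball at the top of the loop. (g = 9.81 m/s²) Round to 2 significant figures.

Energy from release to top (height 2r): mgh = ½mv_top² + mg(2r)
v_top² = 2g(h − 2r) = 2(9.81)(3.5 − 1.540) = 38.455 m²/s²
At the top, both N and weight point toward the centre: N + mg = mv_top²/r
N = m(v_top²/r − g) = 0.30(38.455/0.77 − 9.81) = 12.04 N

N = 12 N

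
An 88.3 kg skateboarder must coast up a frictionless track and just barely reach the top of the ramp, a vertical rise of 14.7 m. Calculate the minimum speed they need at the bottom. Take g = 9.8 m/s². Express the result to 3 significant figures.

At the top they are momentarily at rest, so all KE converts to PE: ½mv² = mgh
v = √(2gh) = √(2 × 9.8 × 14.7) = 16.97 m/s

v = 17.0 m/s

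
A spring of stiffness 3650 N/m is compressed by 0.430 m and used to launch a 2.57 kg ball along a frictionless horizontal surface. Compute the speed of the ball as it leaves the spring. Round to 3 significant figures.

v = 16.2 m/s

The ball leaves the spring when the spring is at natural length, so ½kx² = ½mv²
v = x√(k/m) = 0.430 × √(3650/2.57) = 16.20 m/s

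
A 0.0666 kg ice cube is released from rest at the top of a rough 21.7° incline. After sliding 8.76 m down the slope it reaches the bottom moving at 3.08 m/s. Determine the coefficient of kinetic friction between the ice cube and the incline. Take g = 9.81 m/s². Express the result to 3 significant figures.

μ_k = 0.339

mgh = ½mv² + μ_k (mg cosθ) L, with h = L sinθ
mgL sinθ = 2.1162 J; ½mv² = 0.31590 J
W_f = 2.1162 − 0.31590 = 1.800 J
μ_k = W_f/(mg cosθ · L) = 1.800/(0.6070 × 8.76) = 0.3385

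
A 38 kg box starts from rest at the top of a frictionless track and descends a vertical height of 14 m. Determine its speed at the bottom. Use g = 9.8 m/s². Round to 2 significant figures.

By conservation of mechanical energy, mgh = ½mv²
The mass cancels from both sides.
v = √(2gh) = √(2 × 9.8 × 14) = √274.40 = 16.57 m/s

v = 17 m/s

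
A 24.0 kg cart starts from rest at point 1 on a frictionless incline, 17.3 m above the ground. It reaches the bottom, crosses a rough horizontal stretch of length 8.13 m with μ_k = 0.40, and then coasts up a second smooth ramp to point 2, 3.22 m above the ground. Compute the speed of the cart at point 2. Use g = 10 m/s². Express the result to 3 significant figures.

Energy at 1: mgh₁ = (24.0)(10)(17.3) = 4152.0 J
Friction loss: W_f = μ_k mg d = 780.5 J
At 2: ½mv² + mgh₂ = mgh₁ − W_f
½mv² = 4152.0 − 780.5 − 772.80 = 2598.7 J
v = √(2 × 2598.7/24.0) = 14.72 m/s

v = 14.7 m/s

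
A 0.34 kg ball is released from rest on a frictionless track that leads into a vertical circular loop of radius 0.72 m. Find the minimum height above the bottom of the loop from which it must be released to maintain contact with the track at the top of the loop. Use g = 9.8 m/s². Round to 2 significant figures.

At the top, for minimum speed gravity alone supplies the centripetal force: mg = mv_top²/r ⇒ v_top² = gr = 7.056 m²/s²
Energy conservation from release height h to the top (height 2r): mgh = ½mv_top² + mg(2r)
h = v_top²/(2g) + 2r = r/2 + 2r = 5r/2 = 1.800 m

h = 1.8 m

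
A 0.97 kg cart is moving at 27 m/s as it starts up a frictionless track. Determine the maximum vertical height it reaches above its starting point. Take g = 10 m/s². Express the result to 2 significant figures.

Setting KE at the bottom equal to PE gained: ½mv² = mgh
h = v²/(2g) = 27²/(2 × 10) = 36.45 m

h = 36 m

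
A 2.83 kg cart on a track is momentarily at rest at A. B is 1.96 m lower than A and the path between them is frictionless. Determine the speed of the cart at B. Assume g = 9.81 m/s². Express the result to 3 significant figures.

v = 6.20 m/s

Energy conservation between the two points: mgh = ½mv²
v = √(2gh) = √(2 × 9.81 × 1.96) = √38.455 = 6.201 m/s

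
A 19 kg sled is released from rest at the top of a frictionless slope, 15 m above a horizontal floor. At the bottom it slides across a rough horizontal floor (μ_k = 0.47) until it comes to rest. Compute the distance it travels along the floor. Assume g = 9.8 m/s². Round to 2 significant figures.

Energy at the top = energy at the end + work done against friction:
At rest all PE has been dissipated by friction: mgh = μ_k m g d
d = h/μ_k = 15/0.47 = 31.91 m

d = 32 m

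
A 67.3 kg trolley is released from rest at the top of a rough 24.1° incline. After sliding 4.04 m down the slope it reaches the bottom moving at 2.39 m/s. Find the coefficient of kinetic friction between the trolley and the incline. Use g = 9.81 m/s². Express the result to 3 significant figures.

μ_k = 0.368

mgh = ½mv² + μ_k (mg cosθ) L, with h = L sinθ
mgL sinθ = 1089.1 J; ½mv² = 192.21 J
W_f = 1089.1 − 192.21 = 896.9 J
μ_k = W_f/(mg cosθ · L) = 896.9/(602.7 × 4.04) = 0.3684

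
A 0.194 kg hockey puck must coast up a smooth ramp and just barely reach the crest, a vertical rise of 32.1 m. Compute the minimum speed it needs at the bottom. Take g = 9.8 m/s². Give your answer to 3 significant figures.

At the top it is momentarily at rest, so all KE converts to PE: ½mv² = mgh
v = √(2gh) = √(2 × 9.8 × 32.1) = 25.08 m/s

v = 25.1 m/s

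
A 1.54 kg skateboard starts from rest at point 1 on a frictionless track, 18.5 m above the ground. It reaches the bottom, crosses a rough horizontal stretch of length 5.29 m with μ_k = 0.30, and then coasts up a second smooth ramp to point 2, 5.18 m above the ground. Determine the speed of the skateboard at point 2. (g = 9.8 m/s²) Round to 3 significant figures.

Energy at 1: mgh₁ = (1.54)(9.8)(18.5) = 279.20 J
Friction loss: W_f = μ_k mg d = 23.95 J
At 2: ½mv² + mgh₂ = mgh₁ − W_f
½mv² = 279.20 − 23.95 − 78.177 = 177.07 J
v = √(2 × 177.07/1.54) = 15.16 m/s

v = 15.2 m/s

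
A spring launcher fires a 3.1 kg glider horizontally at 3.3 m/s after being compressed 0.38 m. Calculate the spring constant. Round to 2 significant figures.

k = 230 N/m

½kx² = ½mv²
k = mv²/x² = (3.1)(3.3)²/(0.38)² = 233.8 N/m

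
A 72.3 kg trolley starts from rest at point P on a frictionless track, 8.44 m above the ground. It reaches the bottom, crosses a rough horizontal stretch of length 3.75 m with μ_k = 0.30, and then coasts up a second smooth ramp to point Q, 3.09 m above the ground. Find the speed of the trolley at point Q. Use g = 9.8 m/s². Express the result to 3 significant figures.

Energy at P: mgh₁ = (72.3)(9.8)(8.44) = 5980.1 J
Friction loss: W_f = μ_k mg d = 797.1 J
At Q: ½mv² + mgh₂ = mgh₁ − W_f
½mv² = 5980.1 − 797.1 − 2189.4 = 2993.6 J
v = √(2 × 2993.6/72.3) = 9.100 m/s

v = 9.10 m/s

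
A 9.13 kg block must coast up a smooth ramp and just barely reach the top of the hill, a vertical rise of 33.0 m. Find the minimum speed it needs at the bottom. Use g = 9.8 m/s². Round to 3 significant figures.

v = 25.4 m/s

At the top it is momentarily at rest, so all KE converts to PE: ½mv² = mgh
v = √(2gh) = √(2 × 9.8 × 33.0) = 25.43 m/s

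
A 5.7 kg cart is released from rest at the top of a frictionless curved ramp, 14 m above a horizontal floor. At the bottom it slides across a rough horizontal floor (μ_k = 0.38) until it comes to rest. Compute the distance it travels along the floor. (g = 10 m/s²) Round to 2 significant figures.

d = 37 m

Energy at the top = energy at the end + work done against friction:
At rest all PE has been dissipated by friction: mgh = μ_k m g d
d = h/μ_k = 14/0.38 = 36.84 m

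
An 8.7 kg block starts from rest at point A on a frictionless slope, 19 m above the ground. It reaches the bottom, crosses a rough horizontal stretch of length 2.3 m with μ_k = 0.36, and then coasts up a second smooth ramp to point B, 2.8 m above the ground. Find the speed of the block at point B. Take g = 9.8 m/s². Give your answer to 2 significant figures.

Energy at A: mgh₁ = (8.7)(9.8)(19) = 1619.9 J
Friction loss: W_f = μ_k mg d = 70.60 J
At B: ½mv² + mgh₂ = mgh₁ − W_f
½mv² = 1619.9 − 70.60 − 238.73 = 1310.6 J
v = √(2 × 1310.6/8.7) = 17.36 m/s

v = 17 m/s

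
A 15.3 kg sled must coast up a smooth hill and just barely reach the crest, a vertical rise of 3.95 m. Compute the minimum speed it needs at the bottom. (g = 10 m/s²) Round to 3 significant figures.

At the top it is momentarily at rest, so all KE converts to PE: ½mv² = mgh
v = √(2gh) = √(2 × 10 × 3.95) = 8.888 m/s

v = 8.89 m/s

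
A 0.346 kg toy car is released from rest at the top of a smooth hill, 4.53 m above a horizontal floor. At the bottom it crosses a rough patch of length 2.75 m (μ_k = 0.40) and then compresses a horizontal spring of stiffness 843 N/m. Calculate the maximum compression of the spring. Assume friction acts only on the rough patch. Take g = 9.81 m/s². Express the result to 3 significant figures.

Initial energy: E₁ = mgh = (0.346)(9.81)(4.53) = 15.376 J
Friction removes W_f = μ_k mg d = (0.40)(0.346)(9.81)(2.75) = 3.734 J
Energy reaching the spring: E = 15.376 − 3.734 = 11.642 J
At max compression ½kx² = E ⇒ x = √(2E/k) = √(2 × 11.642/843) = 0.1662 m

x = 0.166 m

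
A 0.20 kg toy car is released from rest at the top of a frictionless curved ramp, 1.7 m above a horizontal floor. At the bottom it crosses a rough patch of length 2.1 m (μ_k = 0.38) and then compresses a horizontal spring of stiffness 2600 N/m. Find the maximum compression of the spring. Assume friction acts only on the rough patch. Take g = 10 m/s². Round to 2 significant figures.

Initial energy: E₁ = mgh = (0.20)(10)(1.7) = 3.4000 J
Friction removes W_f = μ_k mg d = (0.38)(0.20)(10)(2.1) = 1.596 J
Energy reaching the spring: E = 3.4000 − 1.596 = 1.8040 J
At max compression ½kx² = E ⇒ x = √(2E/k) = √(2 × 1.8040/2600) = 0.03725 m

x = 0.037 m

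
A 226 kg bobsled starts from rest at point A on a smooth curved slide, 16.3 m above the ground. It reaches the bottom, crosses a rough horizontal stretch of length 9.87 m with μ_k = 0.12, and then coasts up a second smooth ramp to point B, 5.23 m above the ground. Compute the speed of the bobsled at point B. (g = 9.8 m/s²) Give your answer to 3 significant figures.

v = 13.9 m/s

Energy at A: mgh₁ = (226)(9.8)(16.3) = 36101 J
Friction loss: W_f = μ_k mg d = 2623 J
At B: ½mv² + mgh₂ = mgh₁ − W_f
½mv² = 36101 − 2623 − 11583 = 21895 J
v = √(2 × 21895/226) = 13.92 m/s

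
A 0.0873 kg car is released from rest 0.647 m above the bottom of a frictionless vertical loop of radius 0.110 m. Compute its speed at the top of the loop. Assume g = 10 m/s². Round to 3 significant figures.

Energy conservation: mgh = ½mv_top² + mg(2r)
v_top² = 2g(h − 2r) = 2(10)(0.647 − 0.2200) = 8.540
v_top = 2.922 m/s

v = 2.92 m/s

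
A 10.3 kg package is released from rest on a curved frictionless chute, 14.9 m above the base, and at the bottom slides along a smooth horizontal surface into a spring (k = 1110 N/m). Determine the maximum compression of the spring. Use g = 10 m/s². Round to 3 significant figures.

Energy conservation (no friction) from release to max compression: mgh = ½kx²
x = √(2mgh/k) = √(2 × 10.3 × 10 × 14.9 / 1110) = 1.663 m

x = 1.66 m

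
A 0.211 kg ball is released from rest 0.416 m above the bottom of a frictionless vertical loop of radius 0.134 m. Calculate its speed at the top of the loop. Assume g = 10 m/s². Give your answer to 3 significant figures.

Energy conservation: mgh = ½mv_top² + mg(2r)
v_top² = 2g(h − 2r) = 2(10)(0.416 − 0.2680) = 2.960
v_top = 1.720 m/s

v = 1.72 m/s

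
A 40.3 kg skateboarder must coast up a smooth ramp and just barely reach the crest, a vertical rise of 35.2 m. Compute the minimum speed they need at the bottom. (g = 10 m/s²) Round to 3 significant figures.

At the top they are momentarily at rest, so all KE converts to PE: ½mv² = mgh
v = √(2gh) = √(2 × 10 × 35.2) = 26.53 m/s

v = 26.5 m/s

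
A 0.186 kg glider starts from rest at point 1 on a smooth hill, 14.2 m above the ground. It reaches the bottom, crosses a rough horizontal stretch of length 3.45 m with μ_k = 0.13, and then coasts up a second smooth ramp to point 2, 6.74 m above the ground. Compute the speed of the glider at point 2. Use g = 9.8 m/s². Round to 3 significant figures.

Energy at 1: mgh₁ = (0.186)(9.8)(14.2) = 25.884 J
Friction loss: W_f = μ_k mg d = 0.8175 J
At 2: ½mv² + mgh₂ = mgh₁ − W_f
½mv² = 25.884 − 0.8175 − 12.286 = 12.781 J
v = √(2 × 12.781/0.186) = 11.72 m/s

v = 11.7 m/s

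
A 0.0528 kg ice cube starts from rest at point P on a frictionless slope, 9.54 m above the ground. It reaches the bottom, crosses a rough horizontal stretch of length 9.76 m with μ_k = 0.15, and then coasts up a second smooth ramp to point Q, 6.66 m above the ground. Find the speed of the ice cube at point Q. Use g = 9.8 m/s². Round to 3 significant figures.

v = 5.27 m/s

Energy at P: mgh₁ = (0.0528)(9.8)(9.54) = 4.9364 J
Friction loss: W_f = μ_k mg d = 0.7575 J
At Q: ½mv² + mgh₂ = mgh₁ − W_f
½mv² = 4.9364 − 0.7575 − 3.4462 = 0.73270 J
v = √(2 × 0.73270/0.0528) = 5.268 m/s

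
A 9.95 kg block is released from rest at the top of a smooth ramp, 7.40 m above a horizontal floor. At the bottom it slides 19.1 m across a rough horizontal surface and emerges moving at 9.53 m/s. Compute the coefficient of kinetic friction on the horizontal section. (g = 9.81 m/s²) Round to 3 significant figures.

Energy at the top = energy at the end + work done against friction:
mgh = ½mv² + μ_k m g d
mgh = 722.31 J; ½mv² = 451.83 J
W_f = 722.31 − 451.83 = 270.5 J
μ_k = W_f/(mg·d) = 270.5/(97.61 × 19.1) = 0.1451

μ_k = 0.145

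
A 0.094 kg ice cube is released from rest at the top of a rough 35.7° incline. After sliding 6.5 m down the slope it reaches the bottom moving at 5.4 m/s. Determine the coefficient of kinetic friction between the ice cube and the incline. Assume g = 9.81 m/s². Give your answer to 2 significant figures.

μ_k = 0.44

mgh = ½mv² + μ_k (mg cosθ) L, with h = L sinθ
mgL sinθ = 3.4977 J; ½mv² = 1.3705 J
W_f = 3.4977 − 1.3705 = 2.127 J
μ_k = W_f/(mg cosθ · L) = 2.127/(0.7489 × 6.5) = 0.4370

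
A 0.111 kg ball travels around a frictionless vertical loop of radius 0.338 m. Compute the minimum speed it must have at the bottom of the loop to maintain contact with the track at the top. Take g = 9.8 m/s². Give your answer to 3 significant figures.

At the top: mg = mv_top²/r ⇒ v_top² = gr = 3.312 m²/s²
Energy from bottom to top (height 2r): ½mv_bot² = ½mv_top² + mg(2r)
v_bot² = gr + 4gr = 5gr = 16.56
v_bot = √(5gr) = 4.070 m/s

v = 4.07 m/s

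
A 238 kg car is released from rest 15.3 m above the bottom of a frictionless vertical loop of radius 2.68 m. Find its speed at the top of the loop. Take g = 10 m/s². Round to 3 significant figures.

v = 14.1 m/s

Energy conservation: mgh = ½mv_top² + mg(2r)
v_top² = 2g(h − 2r) = 2(10)(15.3 − 5.360) = 198.8
v_top = 14.10 m/s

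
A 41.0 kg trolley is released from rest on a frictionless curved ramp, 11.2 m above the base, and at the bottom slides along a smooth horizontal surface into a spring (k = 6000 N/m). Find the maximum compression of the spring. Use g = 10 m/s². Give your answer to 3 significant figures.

x = 1.24 m

Energy conservation (no friction) from release to max compression: mgh = ½kx²
x = √(2mgh/k) = √(2 × 41.0 × 10 × 11.2 / 6000) = 1.237 m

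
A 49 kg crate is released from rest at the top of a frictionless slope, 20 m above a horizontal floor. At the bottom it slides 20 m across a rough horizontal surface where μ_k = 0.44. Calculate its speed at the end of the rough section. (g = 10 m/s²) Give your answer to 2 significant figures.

v = 15 m/s

Energy bookkeeping (friction removes W_f = μ_k N d):
mgh = ½mv² + μ_k m g d
W_f = μ_k mg d = (0.44)(49)(10)(20) = 4312 J
½mv² = mgh − W_f = 9800.0 − 4312 = 5488.0 J
v = √(2 × 5488.0/49) = 14.97 m/s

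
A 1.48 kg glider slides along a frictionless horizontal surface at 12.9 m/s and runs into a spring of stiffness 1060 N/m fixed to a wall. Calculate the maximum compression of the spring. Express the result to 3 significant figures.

x = 0.482 m

Conservation of energy between contact and max compression: ½mv² = ½kx²
x = v√(m/k) = 12.9 × √(1.48/1060) = 0.4820 m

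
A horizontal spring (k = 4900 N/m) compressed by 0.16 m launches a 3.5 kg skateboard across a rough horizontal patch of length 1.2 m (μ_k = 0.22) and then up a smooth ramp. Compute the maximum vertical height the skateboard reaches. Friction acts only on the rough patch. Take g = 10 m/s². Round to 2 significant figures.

h = 1.5 m

Spring energy: E₀ = ½kx² = ½(4900)(0.16)² = 62.720 J
Friction: W_f = μ_k mg d = (0.22)(3.5)(10)(1.2) = 9.240 J
Energy at base of ramp: E = 62.720 − 9.240 = 53.480 J
At max height all remaining energy is PE: mgh = E ⇒ h = E/(mg) = 53.480/(3.5 × 10) = 1.528 m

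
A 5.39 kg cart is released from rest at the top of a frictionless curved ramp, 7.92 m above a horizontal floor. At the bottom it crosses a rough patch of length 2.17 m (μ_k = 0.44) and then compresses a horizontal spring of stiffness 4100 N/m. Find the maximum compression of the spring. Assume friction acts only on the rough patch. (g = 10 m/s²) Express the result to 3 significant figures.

Initial energy: E₁ = mgh = (5.39)(10)(7.92) = 426.89 J
Friction removes W_f = μ_k mg d = (0.44)(5.39)(10)(2.17) = 51.46 J
Energy reaching the spring: E = 426.89 − 51.46 = 375.42 J
At max compression ½kx² = E ⇒ x = √(2E/k) = √(2 × 375.42/4100) = 0.4279 m

x = 0.428 m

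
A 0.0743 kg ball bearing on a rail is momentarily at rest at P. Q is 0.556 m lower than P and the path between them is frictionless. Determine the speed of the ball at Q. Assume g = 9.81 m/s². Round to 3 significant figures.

By conservation of mechanical energy, mgh = ½mv²
v = √(2gh) = √(2 × 9.81 × 0.556) = √10.909 = 3.303 m/s

v = 3.30 m/s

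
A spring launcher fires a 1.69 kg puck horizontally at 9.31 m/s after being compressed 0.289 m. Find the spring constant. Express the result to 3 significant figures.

k = 1750 N/m

Spring PE at full compression equals KE at release: ½kx² = ½mv²
k = mv²/x² = (1.69)(9.31)²/(0.289)² = 1754 N/m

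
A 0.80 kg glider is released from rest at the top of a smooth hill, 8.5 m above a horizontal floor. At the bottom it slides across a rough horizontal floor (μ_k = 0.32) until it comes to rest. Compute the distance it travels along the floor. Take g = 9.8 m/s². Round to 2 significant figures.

d = 27 m

Applying the work–energy principle:
At rest all PE has been dissipated by friction: mgh = μ_k m g d
d = h/μ_k = 8.5/0.32 = 26.56 m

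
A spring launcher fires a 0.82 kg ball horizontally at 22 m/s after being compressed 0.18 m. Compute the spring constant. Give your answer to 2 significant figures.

Energy stored in the spring equals the launch KE: ½kx² = ½mv²
k = mv²/x² = (0.82)(22)²/(0.18)² = 12249 N/m

k = 12000 N/m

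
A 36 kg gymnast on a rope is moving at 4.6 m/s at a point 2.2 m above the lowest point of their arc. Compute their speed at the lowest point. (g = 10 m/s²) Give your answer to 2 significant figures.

Equating total energy at the two states: ½mv₀² + mgh = ½mv²
The mass cancels from both sides.
v² = v₀² + 2gh = (4.6)² + 2(10)(2.2) = 65.160
v = √65.160 = 8.072 m/s

v = 8.1 m/s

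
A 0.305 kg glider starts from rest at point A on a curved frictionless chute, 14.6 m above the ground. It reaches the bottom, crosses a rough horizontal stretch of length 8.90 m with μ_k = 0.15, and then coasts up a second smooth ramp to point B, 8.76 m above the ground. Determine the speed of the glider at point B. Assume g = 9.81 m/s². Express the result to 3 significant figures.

Energy at A: mgh₁ = (0.305)(9.81)(14.6) = 43.684 J
Friction loss: W_f = μ_k mg d = 3.994 J
At B: ½mv² + mgh₂ = mgh₁ − W_f
½mv² = 43.684 − 3.994 − 26.210 = 13.479 J
v = √(2 × 13.479/0.305) = 9.401 m/s

v = 9.40 m/s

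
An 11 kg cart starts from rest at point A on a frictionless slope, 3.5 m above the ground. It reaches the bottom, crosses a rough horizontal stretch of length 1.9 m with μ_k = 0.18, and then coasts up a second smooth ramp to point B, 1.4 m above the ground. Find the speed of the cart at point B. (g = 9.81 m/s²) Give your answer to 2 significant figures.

v = 5.9 m/s

Energy at A: mgh₁ = (11)(9.81)(3.5) = 377.69 J
Friction loss: W_f = μ_k mg d = 36.91 J
At B: ½mv² + mgh₂ = mgh₁ − W_f
½mv² = 377.69 − 36.91 − 151.07 = 189.71 J
v = √(2 × 189.71/11) = 5.873 m/s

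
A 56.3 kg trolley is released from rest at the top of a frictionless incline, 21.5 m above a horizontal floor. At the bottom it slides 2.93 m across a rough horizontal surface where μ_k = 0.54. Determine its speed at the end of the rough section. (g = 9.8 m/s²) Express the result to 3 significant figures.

Applying the work–energy principle:
mgh = ½mv² + μ_k m g d
W_f = μ_k mg d = (0.54)(56.3)(9.8)(2.93) = 873.0 J
½mv² = mgh − W_f = 11862 − 873.0 = 10989 J
v = √(2 × 10989/56.3) = 19.76 m/s

v = 19.8 m/s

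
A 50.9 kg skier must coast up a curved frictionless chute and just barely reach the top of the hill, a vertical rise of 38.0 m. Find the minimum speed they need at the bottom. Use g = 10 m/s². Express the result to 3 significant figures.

v = 27.6 m/s

At the top they are momentarily at rest, so all KE converts to PE: ½mv² = mgh
v = √(2gh) = √(2 × 10 × 38.0) = 27.57 m/s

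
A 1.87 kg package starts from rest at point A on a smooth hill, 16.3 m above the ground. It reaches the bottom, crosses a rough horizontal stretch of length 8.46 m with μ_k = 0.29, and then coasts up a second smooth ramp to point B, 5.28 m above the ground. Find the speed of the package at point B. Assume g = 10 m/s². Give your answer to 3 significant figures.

v = 13.1 m/s

Energy at A: mgh₁ = (1.87)(10)(16.3) = 304.81 J
Friction loss: W_f = μ_k mg d = 45.88 J
At B: ½mv² + mgh₂ = mgh₁ − W_f
½mv² = 304.81 − 45.88 − 98.736 = 160.20 J
v = √(2 × 160.20/1.87) = 13.09 m/s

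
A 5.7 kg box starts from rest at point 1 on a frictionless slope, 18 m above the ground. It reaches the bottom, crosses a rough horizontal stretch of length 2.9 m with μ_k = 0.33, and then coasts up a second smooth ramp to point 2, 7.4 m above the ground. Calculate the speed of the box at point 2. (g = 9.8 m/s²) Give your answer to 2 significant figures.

Energy at 1: mgh₁ = (5.7)(9.8)(18) = 1005.5 J
Friction loss: W_f = μ_k mg d = 53.46 J
At 2: ½mv² + mgh₂ = mgh₁ − W_f
½mv² = 1005.5 − 53.46 − 413.36 = 538.66 J
v = √(2 × 538.66/5.7) = 13.75 m/s

v = 14 m/s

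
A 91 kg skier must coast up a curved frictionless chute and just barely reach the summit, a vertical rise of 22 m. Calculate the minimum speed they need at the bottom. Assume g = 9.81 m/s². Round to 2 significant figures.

v = 21 m/s

At the top they are momentarily at rest, so all KE converts to PE: ½mv² = mgh
v = √(2gh) = √(2 × 9.81 × 22) = 20.78 m/s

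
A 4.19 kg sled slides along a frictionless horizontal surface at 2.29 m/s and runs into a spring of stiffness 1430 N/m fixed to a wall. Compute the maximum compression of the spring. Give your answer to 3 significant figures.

Conservation of energy between contact and max compression: ½mv² = ½kx²
x = v√(m/k) = 2.29 × √(4.19/1430) = 0.1240 m

x = 0.124 m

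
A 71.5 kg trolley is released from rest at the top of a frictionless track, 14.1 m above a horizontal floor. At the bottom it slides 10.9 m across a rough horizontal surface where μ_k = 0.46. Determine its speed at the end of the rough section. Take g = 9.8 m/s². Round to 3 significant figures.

v = 13.3 m/s

Energy at the top = energy at the end + work done against friction:
mgh = ½mv² + μ_k m g d
W_f = μ_k mg d = (0.46)(71.5)(9.8)(10.9) = 3513 J
½mv² = mgh − W_f = 9879.9 − 3513 = 6366.6 J
v = √(2 × 6366.6/71.5) = 13.34 m/s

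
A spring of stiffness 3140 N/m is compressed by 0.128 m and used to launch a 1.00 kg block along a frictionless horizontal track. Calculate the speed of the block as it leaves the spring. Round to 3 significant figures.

v = 7.17 m/s

The block leaves the spring when the spring is at natural length, so ½kx² = ½mv²
v = x√(k/m) = 0.128 × √(3140/1.00) = 7.173 m/s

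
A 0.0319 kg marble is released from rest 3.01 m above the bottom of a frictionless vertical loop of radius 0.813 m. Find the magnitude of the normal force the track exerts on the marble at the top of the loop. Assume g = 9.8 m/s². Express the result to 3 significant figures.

N = 0.752 N

Energy from release to top (height 2r): mgh = ½mv_top² + mg(2r)
v_top² = 2g(h − 2r) = 2(9.8)(3.01 − 1.626) = 27.126 m²/s²
At the top, both N and weight point toward the centre: N + mg = mv_top²/r
N = m(v_top²/r − g) = 0.0319(27.126/0.813 − 9.8) = 0.7517 N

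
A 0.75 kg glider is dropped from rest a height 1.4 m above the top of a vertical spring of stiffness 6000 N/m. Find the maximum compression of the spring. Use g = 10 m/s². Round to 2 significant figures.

Take the reference level at the top of the uncompressed spring. At max compression the glider has fallen H + x and is momentarily at rest:
mg(H + x) = ½kx²
½(6000)x² − (0.75)(10)x − (0.75)(10)(1.4) = 0
3000x² − 7.500x − 10.50 = 0
x = [7.500 + √(56.25 + 126000)]/(2 × 3000) = 0.06042 m

x = 0.060 m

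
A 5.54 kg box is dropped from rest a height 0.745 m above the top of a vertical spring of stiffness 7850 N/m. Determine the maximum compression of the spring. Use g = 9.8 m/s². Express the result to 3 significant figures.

x = 0.109 m

Measuring PE from the top of the relaxed spring, at max compression the box has dropped H + x with zero KE, so:
mg(H + x) = ½kx²
½(7850)x² − (5.54)(9.8)x − (5.54)(9.8)(0.745) = 0
3925x² − 54.29x − 40.45 = 0
x = [54.29 + √(2948 + 635026)]/(2 × 3925) = 0.1087 m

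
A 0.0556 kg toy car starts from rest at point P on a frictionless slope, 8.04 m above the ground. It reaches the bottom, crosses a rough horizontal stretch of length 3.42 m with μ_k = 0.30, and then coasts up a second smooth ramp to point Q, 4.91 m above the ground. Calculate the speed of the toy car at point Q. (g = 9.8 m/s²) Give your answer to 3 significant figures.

v = 6.42 m/s

Energy at P: mgh₁ = (0.0556)(9.8)(8.04) = 4.3808 J
Friction loss: W_f = μ_k mg d = 0.5590 J
At Q: ½mv² + mgh₂ = mgh₁ − W_f
½mv² = 4.3808 − 0.5590 − 2.6754 = 1.1464 J
v = √(2 × 1.1464/0.0556) = 6.422 m/s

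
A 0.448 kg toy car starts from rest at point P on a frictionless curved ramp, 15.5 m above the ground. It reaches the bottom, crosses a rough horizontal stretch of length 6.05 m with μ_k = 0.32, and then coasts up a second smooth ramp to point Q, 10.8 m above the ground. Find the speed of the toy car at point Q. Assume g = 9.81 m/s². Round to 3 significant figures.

Energy at P: mgh₁ = (0.448)(9.81)(15.5) = 68.121 J
Friction loss: W_f = μ_k mg d = 8.508 J
At Q: ½mv² + mgh₂ = mgh₁ − W_f
½mv² = 68.121 − 8.508 − 47.465 = 12.147 J
v = √(2 × 12.147/0.448) = 7.364 m/s

v = 7.36 m/s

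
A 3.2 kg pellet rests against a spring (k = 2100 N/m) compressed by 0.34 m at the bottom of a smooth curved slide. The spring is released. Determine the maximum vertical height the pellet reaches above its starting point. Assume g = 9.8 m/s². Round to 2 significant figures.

h = 3.9 m

At maximum height the pellet is at rest, so ½kx² = mgh
h = kx²/(2mg) = (2100)(0.34)²/(2 × 3.2 × 9.8) = 3.871 m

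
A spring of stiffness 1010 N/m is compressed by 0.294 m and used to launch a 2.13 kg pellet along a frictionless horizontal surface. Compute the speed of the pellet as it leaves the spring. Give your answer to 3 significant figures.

v = 6.40 m/s

Spring PE converts entirely to kinetic energy: ½kx² = ½mv²
v = x√(k/m) = 0.294 × √(1010/2.13) = 6.402 m/s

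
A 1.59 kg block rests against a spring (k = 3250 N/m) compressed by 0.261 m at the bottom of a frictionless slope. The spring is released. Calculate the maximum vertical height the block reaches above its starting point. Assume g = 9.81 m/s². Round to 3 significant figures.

h = 7.10 m

All spring PE becomes gravitational PE at the highest point: ½kx² = mgh
h = kx²/(2mg) = (3250)(0.261)²/(2 × 1.59 × 9.81) = 7.097 m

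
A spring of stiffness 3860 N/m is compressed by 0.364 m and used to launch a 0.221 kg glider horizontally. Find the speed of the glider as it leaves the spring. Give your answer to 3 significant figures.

v = 48.1 m/s

The glider leaves the spring when the spring is at natural length, so ½kx² = ½mv²
v = x√(k/m) = 0.364 × √(3860/0.221) = 48.11 m/s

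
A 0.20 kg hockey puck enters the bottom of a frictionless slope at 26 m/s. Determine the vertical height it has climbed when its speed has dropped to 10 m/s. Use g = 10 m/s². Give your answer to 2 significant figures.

h = 29 m

Conservation of energy: ½mv₁² = ½mv₂² + mgh
h = (v₁² − v₂²)/(2g) = (26² − 10²)/(2 × 10) = 28.80 m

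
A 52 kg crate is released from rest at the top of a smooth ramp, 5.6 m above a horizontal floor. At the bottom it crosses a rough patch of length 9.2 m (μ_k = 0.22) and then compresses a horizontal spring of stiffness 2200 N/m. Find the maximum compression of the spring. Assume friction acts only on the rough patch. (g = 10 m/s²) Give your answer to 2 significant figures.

Initial energy: E₁ = mgh = (52)(10)(5.6) = 2912.0 J
Friction removes W_f = μ_k mg d = (0.22)(52)(10)(9.2) = 1052 J
Energy reaching the spring: E = 2912.0 − 1052 = 1859.5 J
At max compression ½kx² = E ⇒ x = √(2E/k) = √(2 × 1859.5/2200) = 1.300 m

x = 1.3 m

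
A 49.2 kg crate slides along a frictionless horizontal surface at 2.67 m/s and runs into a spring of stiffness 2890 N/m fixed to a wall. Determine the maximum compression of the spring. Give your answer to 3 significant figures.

x = 0.348 m

All KE is stored as spring PE at maximum compression: ½mv² = ½kx²
x = v√(m/k) = 2.67 × √(49.2/2890) = 0.3484 m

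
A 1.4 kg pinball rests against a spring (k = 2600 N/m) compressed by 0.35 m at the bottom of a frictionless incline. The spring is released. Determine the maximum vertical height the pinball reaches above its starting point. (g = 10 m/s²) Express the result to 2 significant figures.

At maximum height the pinball is at rest, so ½kx² = mgh
h = kx²/(2mg) = (2600)(0.35)²/(2 × 1.4 × 10) = 11.37 m

h = 11 m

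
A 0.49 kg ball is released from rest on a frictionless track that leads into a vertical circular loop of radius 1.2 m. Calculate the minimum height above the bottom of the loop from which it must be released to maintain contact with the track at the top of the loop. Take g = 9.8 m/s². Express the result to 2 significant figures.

h = 3.0 m

At the top, for minimum speed gravity alone supplies the centripetal force: mg = mv_top²/r ⇒ v_top² = gr = 11.76 m²/s²
Energy conservation from release height h to the top (height 2r): mgh = ½mv_top² + mg(2r)
h = v_top²/(2g) + 2r = r/2 + 2r = 5r/2 = 3.000 m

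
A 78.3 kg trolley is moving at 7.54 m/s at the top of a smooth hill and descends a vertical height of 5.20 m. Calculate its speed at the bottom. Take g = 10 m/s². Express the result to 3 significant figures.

v = 12.7 m/s

Energy conservation between the two points: ½mv₀² + mgh = ½mv²
v² = v₀² + 2gh = (7.54)² + 2(10)(5.20) = 160.85
v = √160.85 = 12.68 m/s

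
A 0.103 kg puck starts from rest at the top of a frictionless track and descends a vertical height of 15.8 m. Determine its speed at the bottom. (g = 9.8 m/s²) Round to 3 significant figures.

Equating total energy at the two states: mgh = ½mv²
The mass cancels from both sides.
v = √(2gh) = √(2 × 9.8 × 15.8) = √309.68 = 17.60 m/s

v = 17.6 m/s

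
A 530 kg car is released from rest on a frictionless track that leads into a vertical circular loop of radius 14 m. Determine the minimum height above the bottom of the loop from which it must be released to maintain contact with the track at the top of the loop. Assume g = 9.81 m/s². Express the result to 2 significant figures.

At the top, for minimum speed gravity alone supplies the centripetal force: mg = mv_top²/r ⇒ v_top² = gr = 137.3 m²/s²
Energy conservation from release height h to the top (height 2r): mgh = ½mv_top² + mg(2r)
h = v_top²/(2g) + 2r = r/2 + 2r = 5r/2 = 35.00 m

h = 35 m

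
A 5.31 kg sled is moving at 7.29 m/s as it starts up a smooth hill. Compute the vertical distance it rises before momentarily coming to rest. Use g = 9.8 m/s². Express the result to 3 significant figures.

h = 2.71 m

Setting KE at the bottom equal to PE gained: ½mv² = mgh
h = v²/(2g) = 7.29²/(2 × 9.8) = 2.711 m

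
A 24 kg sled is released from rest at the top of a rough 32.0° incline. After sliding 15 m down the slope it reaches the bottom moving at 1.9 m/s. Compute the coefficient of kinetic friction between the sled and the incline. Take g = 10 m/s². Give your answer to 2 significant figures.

The energy dissipated by friction is the PE lost minus the KE gained:
mgL sinθ = 1907.7 J; ½mv² = 43.320 J
W_f = 1907.7 − 43.320 = 1864 J
μ_k = W_f/(mg cosθ · L) = 1864/(203.5 × 15) = 0.6107

μ_k = 0.61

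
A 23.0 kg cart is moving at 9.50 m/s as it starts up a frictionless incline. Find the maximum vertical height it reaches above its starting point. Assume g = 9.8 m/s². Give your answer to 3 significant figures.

By energy conservation, ½mv² = mgh
h = v²/(2g) = 9.50²/(2 × 9.8) = 4.605 m

h = 4.60 m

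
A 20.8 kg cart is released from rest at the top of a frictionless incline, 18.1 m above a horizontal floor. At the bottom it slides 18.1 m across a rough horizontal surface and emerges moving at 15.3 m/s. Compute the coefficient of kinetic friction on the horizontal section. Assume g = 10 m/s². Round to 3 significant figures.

Energy at the top = energy at the end + work done against friction:
mgh = ½mv² + μ_k m g d
mgh = 3764.8 J; ½mv² = 2434.5 J
W_f = 3764.8 − 2434.5 = 1330 J
μ_k = W_f/(mg·d) = 1330/(208.0 × 18.1) = 0.3533

μ_k = 0.353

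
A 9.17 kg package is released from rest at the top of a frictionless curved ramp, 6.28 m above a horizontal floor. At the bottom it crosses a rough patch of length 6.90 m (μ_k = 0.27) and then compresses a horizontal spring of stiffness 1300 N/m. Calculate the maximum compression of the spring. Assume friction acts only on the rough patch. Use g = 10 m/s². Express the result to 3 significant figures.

x = 0.789 m

Initial energy: E₁ = mgh = (9.17)(10)(6.28) = 575.88 J
Friction removes W_f = μ_k mg d = (0.27)(9.17)(10)(6.90) = 170.8 J
Energy reaching the spring: E = 575.88 − 170.8 = 405.04 J
At max compression ½kx² = E ⇒ x = √(2E/k) = √(2 × 405.04/1300) = 0.7894 m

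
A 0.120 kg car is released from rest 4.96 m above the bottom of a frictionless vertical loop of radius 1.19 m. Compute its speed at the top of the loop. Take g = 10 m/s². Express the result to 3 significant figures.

v = 7.18 m/s

Energy conservation: mgh = ½mv_top² + mg(2r)
v_top² = 2g(h − 2r) = 2(10)(4.96 − 2.380) = 51.60
v_top = 7.183 m/s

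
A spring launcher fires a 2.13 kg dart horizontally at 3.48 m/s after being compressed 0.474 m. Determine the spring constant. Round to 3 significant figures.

k = 115 N/m

Spring PE at full compression equals KE at release: ½kx² = ½mv²
k = mv²/x² = (2.13)(3.48)²/(0.474)² = 114.8 N/m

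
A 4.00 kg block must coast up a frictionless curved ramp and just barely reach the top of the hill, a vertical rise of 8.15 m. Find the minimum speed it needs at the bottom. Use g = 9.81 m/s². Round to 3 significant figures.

At the top it is momentarily at rest, so all KE converts to PE: ½mv² = mgh
v = √(2gh) = √(2 × 9.81 × 8.15) = 12.65 m/s

v = 12.6 m/s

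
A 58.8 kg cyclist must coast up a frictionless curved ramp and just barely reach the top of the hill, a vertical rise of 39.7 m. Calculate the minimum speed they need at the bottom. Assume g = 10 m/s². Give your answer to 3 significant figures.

At the top they are momentarily at rest, so all KE converts to PE: ½mv² = mgh
v = √(2gh) = √(2 × 10 × 39.7) = 28.18 m/s

v = 28.2 m/s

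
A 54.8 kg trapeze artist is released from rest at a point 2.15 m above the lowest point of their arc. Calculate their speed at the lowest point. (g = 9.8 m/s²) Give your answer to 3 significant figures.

v = 6.49 m/s

Equating total energy at the two states: mgh = ½mv²
v = √(2gh) = √(2 × 9.8 × 2.15) = √42.140 = 6.492 m/s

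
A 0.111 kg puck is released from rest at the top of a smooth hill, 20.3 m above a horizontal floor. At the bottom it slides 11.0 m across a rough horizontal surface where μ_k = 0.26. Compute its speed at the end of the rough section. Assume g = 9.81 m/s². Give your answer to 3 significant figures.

Energy at the top = energy at the end + work done against friction:
mgh = ½mv² + μ_k m g d
W_f = μ_k mg d = (0.26)(0.111)(9.81)(11.0) = 3.114 J
½mv² = mgh − W_f = 22.105 − 3.114 = 18.991 J
v = √(2 × 18.991/0.111) = 18.50 m/s

v = 18.5 m/s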